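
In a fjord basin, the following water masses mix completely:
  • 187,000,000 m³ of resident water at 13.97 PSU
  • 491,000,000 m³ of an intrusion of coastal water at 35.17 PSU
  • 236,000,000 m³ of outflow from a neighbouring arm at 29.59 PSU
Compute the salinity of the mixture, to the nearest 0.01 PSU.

29.39 PSU

Mass of salt is conserved:
salt = 187,000,000×13.97 + 491,000,000×35.17 + 236,000,000×29.59 = 2,612,390,000 + 17,268,470,000 + 6,983,240,000 = 26,864,100,000
volume = 187,000,000 + 491,000,000 + 236,000,000 = 914,000,000 m³
S = 26,864,100,000 / 914,000,000 = 29.3918 PSU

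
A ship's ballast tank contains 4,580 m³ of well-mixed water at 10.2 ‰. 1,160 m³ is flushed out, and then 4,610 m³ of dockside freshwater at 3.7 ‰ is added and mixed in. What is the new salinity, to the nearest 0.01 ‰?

6.47 ‰

Remaining after removal: 3,420 m³ at 10.2 ‰ (salt = 34,884)
After addition: salt = 34,884 + 4,610×3.7 = 51,941; volume = 8,030 m³
S = 51,941 / 8,030 = 6.4684 ‰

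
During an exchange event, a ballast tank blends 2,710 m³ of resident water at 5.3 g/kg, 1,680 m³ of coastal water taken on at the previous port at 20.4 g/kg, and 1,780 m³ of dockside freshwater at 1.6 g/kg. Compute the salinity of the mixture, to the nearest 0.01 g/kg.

8.34 g/kg

Conserving salt mass:
salt = 2,710×5.3 + 1,680×20.4 + 1,780×1.6 = 14,363 + 34,272 + 2,848 = 51,483
volume = 2,710 + 1,680 + 1,780 = 6,170 m³
S = 51,483 / 6,170 = 8.3441 g/kg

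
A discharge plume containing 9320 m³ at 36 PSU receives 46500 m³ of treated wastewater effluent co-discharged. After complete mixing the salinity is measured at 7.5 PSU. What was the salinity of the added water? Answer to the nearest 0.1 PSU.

1.8 PSU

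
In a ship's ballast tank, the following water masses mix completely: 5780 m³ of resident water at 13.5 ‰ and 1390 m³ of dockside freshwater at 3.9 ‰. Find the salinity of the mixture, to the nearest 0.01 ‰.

Weighted by volume,
salt = 5,780×13.5 + 1,390×3.9 = 78,030 + 5,421 = 83,451
volume = 5,780 + 1,390 = 7,170 m³
S = 83,451 / 7,170 = 11.6389 ‰

11.64 ‰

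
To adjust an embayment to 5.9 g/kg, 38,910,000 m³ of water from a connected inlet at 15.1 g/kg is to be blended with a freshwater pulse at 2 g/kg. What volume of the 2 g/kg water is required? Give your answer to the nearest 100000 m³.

Salt balance: 38,910,000×15.1 + V×2 = (38,910,000+V)×5.9
587,541,000 + 2V = 229,569,000 + 5.9V
357,972,000 = 3.9V
V = 91,787,692.31 m³

91800000 m³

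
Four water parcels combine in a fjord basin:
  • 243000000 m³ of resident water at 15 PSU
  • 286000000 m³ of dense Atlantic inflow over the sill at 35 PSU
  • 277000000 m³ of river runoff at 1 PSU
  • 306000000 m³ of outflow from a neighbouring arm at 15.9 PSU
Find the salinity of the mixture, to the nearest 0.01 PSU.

16.90 PSU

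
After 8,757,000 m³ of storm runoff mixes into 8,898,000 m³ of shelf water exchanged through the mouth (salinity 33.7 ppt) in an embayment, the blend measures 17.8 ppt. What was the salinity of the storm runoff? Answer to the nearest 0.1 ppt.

1.6 ppt

Salt balance: 8,898,000×33.7 + 8,757,000×S = 17,655,000×17.8
299,862,600 + 8,757,000·S = 314,259,000
S = (314,259,000 − 299,862,600) / 8,757,000 = 1.644 ppt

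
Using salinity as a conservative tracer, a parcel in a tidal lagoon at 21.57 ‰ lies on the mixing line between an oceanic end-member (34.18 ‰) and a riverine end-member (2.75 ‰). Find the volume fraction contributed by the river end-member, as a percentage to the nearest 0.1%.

Let f be the freshwater fraction. Salt balance per unit volume:
f×2.75 + (1−f)×34.18 = 21.57
f = (34.18 − 21.57) / (34.18 − 2.75) = 12.61/31.43 = 0.4012

40.1%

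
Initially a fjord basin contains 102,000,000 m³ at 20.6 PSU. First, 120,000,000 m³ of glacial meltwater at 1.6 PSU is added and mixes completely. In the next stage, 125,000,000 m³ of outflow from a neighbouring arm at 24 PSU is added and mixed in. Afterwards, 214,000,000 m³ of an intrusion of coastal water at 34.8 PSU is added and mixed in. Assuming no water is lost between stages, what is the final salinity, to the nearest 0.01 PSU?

Salt balance:
Initial salt = 102,000,000×20.6 = 2,101,200,000
After stage 1: salt = 2,101,200,000 + 120,000,000×1.6 = 2,293,200,000; volume = 222,000,000 m³; S = 10.33 PSU
After stage 2: salt = 2,293,200,000 + 125,000,000×24 = 5,293,200,000; volume = 347,000,000 m³; S = 15.254 PSU
After stage 3: salt = 5,293,200,000 + 214,000,000×34.8 = 12,740,400,000; volume = 561,000,000 m³
S = 12,740,400,000 / 561,000,000 = 22.7102 PSU

22.71 PSU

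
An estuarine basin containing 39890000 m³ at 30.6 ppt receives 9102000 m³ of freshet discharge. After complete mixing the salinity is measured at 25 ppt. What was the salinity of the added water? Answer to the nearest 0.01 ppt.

Salt balance: 39,890,000×30.6 + 9,102,000×S = 48,992,000×25
1,220,634,000 + 9,102,000·S = 1,224,800,000
S = (1,224,800,000 − 1,220,634,000) / 9,102,000 = 0.4577 ppt

0.46 ppt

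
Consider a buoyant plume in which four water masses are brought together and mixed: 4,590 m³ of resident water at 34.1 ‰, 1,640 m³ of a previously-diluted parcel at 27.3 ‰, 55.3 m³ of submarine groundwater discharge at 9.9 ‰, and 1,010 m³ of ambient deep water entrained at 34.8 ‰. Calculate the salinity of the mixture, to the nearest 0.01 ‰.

By conservation of dissolved salt,
salt = 4,590×34.1 + 1,640×27.3 + 55.3×9.9 + 1,010×34.8 = 156,519 + 44,772 + 547.47 + 35,148 = 236,986.47
volume = 4,590 + 1,640 + 55.3 + 1,010 = 7,295.3 m³
S = 236,986.47 / 7,295.3 = 32.4848 ‰

32.48 ‰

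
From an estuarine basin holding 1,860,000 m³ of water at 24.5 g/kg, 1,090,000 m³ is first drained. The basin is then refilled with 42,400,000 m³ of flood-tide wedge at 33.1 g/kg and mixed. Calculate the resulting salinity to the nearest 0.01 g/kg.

32.95 g/kg

Remaining after removal: 770,000 m³ at 24.5 g/kg (salt = 18,865,000)
After addition: salt = 18,865,000 + 42,400,000×33.1 = 1,422,305,000; volume = 43,170,000 m³
S = 1,422,305,000 / 43,170,000 = 32.9466 g/kg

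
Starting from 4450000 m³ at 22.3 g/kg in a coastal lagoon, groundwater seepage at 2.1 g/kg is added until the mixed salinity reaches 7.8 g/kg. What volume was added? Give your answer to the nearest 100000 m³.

Salt balance: 4,450,000×22.3 + V×2.1 = (4,450,000+V)×7.8
99,235,000 + 2.1V = 34,710,000 + 7.8V
64,525,000 = 5.7V
V = 11,320,175.44 m³

11300000 m³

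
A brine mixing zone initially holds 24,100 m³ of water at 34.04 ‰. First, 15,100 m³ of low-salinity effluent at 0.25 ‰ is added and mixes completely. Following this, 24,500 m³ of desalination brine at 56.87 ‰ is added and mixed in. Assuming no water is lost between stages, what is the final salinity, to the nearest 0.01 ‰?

34.81 ‰

Mass of salt is conserved:
Initial salt = 24,100×34.04 = 820,364
After stage 1: salt = 820,364 + 15,100×0.25 = 824,139; volume = 39,200 m³; S = 21.024 ‰
After stage 2: salt = 824,139 + 24,500×56.87 = 2,217,454; volume = 63,700 m³
S = 2,217,454 / 63,700 = 34.8109 ‰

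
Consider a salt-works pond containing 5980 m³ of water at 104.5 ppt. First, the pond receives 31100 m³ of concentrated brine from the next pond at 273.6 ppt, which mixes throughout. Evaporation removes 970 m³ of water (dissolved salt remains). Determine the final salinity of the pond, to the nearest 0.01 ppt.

252.95 ppt

After mixing: salt = 5,980×104.5 + 31,100×273.6 = 9,133,870; volume = 37,080 m³
After evaporation: salt unchanged = 9,133,870; volume = 37,080 − 970 = 36,110 m³
S = 9,133,870 / 36,110 = 252.9457 ppt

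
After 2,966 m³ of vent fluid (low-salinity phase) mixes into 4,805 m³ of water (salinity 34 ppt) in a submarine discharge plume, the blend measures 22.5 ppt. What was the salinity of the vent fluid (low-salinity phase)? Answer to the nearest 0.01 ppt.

3.87 ppt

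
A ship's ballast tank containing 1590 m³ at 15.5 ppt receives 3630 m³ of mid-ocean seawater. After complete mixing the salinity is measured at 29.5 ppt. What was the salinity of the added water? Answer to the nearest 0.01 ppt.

Salt balance: 1,590×15.5 + 3,630×S = 5,220×29.5
24,645 + 3,630·S = 153,990
S = (153,990 − 24,645) / 3,630 = 35.6322 ppt

35.63 ppt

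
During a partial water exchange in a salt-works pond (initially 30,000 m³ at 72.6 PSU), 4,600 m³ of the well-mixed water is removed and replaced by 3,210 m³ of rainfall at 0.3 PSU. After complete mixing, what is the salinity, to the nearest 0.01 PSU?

64.49 PSU

Remaining after removal: 25,400 m³ at 72.6 PSU (salt = 1,844,040)
After addition: salt = 1,844,040 + 3,210×0.3 = 1,845,003; volume = 28,610 m³
S = 1,845,003 / 28,610 = 64.488 PSU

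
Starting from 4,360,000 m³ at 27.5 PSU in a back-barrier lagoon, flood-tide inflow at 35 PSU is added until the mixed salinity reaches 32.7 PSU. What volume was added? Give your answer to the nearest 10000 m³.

Salt balance: 4,360,000×27.5 + V×35 = (4,360,000+V)×32.7
119,900,000 + 35V = 142,572,000 + 32.7V
22,672,000 = 2.3V
V = 9,857,391.3 m³

9860000 m³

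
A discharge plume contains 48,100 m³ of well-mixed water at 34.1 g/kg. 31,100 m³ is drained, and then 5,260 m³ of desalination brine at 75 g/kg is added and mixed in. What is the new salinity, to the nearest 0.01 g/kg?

Remaining after removal: 17,000 m³ at 34.1 g/kg (salt = 579,700)
After addition: salt = 579,700 + 5,260×75 = 974,200; volume = 22,260 m³
S = 974,200 / 22,260 = 43.7646 g/kg

43.76 g/kg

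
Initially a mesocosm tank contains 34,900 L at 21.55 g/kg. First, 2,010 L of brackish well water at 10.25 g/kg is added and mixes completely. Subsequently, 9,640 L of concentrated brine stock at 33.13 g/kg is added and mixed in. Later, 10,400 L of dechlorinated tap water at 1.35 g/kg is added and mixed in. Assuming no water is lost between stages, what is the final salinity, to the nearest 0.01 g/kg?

19.42 g/kg

Mass of salt is conserved:
Initial salt = 34,900×21.55 = 752,095
After stage 1: salt = 752,095 + 2,010×10.25 = 772,697.5; volume = 36,910 L; S = 20.935 g/kg
After stage 2: salt = 772,697.5 + 9,640×33.13 = 1,092,070.7; volume = 46,550 L; S = 23.46 g/kg
After stage 3: salt = 1,092,070.7 + 10,400×1.35 = 1,106,110.7; volume = 56,950 L
S = 1,106,110.7 / 56,950 = 19.4225 g/kg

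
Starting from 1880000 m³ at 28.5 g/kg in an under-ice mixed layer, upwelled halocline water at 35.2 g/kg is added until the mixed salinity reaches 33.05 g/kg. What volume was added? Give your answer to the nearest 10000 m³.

3980000 m³

Salt balance: 1,880,000×28.5 + V×35.2 = (1,880,000+V)×33.05
53,580,000 + 35.2V = 62,134,000 + 33.05V
8,554,000 = 2.15V
V = 3,978,604.65 m³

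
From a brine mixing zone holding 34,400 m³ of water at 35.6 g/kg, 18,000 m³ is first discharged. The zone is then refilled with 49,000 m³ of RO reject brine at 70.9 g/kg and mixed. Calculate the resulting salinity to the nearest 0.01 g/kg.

Remaining after removal: 16,400 m³ at 35.6 g/kg (salt = 583,840)
After addition: salt = 583,840 + 49,000×70.9 = 4,057,940; volume = 65,400 m³
S = 4,057,940 / 65,400 = 62.048 g/kg

62.05 g/kg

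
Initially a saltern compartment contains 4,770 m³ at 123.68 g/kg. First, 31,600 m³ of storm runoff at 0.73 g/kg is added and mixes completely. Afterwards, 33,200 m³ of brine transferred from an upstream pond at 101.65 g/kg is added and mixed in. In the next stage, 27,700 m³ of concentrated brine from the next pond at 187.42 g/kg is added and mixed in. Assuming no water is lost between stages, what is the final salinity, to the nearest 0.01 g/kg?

Weighted by volume,
Initial salt = 4,770×123.68 = 589,953.6
After stage 1: salt = 589,953.6 + 31,600×0.73 = 613,021.6; volume = 36,370 m³; S = 16.855 g/kg
After stage 2: salt = 613,021.6 + 33,200×101.65 = 3,987,801.6; volume = 69,570 m³; S = 57.321 g/kg
After stage 3: salt = 3,987,801.6 + 27,700×187.42 = 9,179,335.6; volume = 97,270 m³
S = 9,179,335.6 / 97,270 = 94.3696 g/kg

94.37 g/kg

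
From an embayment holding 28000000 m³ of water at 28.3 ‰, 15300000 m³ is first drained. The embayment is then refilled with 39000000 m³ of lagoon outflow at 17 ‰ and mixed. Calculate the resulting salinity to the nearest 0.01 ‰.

Remaining after removal: 12,700,000 m³ at 28.3 ‰ (salt = 359,410,000)
After addition: salt = 359,410,000 + 39,000,000×17 = 1,022,410,000; volume = 51,700,000 m³
S = 1,022,410,000 / 51,700,000 = 19.7758 ‰

19.78 ‰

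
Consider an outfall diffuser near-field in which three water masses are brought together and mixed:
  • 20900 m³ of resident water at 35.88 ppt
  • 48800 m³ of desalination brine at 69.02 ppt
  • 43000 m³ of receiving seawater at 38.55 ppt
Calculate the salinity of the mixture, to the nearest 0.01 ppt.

Total salt / total volume:
salt = 20,900×35.88 + 48,800×69.02 + 43,000×38.55 = 749,892 + 3,368,176 + 1,657,650 = 5,775,718
volume = 20,900 + 48,800 + 43,000 = 112,700 m³
S = 5,775,718 / 112,700 = 51.2486 ppt

51.25 ppt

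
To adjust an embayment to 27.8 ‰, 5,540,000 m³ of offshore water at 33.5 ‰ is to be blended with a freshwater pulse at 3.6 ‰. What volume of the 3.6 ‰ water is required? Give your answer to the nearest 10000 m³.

Salt balance: 5,540,000×33.5 + V×3.6 = (5,540,000+V)×27.8
185,590,000 + 3.6V = 154,012,000 + 27.8V
31,578,000 = 24.2V
V = 1,304,876.03 m³

1300000 m³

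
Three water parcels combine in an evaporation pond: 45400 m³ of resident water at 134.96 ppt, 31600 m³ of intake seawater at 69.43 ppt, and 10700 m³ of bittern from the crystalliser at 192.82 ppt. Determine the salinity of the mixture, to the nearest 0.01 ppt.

118.41 ppt

Total salt / total volume:
salt = 45,400×134.96 + 31,600×69.43 + 10,700×192.82 = 6,127,184 + 2,193,988 + 2,063,174 = 10,384,346
volume = 45,400 + 31,600 + 10,700 = 87,700 m³
S = 10,384,346 / 87,700 = 118.4076 ppt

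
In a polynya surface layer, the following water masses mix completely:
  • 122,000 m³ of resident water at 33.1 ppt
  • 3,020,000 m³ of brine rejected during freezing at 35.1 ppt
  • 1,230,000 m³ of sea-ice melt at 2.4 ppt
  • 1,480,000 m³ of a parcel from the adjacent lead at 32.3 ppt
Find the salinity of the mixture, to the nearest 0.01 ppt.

Salt balance:
salt = 122,000×33.1 + 3,020,000×35.1 + 1,230,000×2.4 + 1,480,000×32.3 = 4,038,200 + 106,002,000 + 2,952,000 + 47,804,000 = 160,796,200
volume = 122,000 + 3,020,000 + 1,230,000 + 1,480,000 = 5,852,000 m³
S = 160,796,200 / 5,852,000 = 27.4771 ppt

27.48 ppt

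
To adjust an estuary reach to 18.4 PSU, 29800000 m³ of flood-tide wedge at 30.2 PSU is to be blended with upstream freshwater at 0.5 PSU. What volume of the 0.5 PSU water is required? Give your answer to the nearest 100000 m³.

19600000 m³

Salt balance: 29,800,000×30.2 + V×0.5 = (29,800,000+V)×18.4
899,960,000 + 0.5V = 548,320,000 + 18.4V
351,640,000 = 17.9V
V = 19,644,692.74 m³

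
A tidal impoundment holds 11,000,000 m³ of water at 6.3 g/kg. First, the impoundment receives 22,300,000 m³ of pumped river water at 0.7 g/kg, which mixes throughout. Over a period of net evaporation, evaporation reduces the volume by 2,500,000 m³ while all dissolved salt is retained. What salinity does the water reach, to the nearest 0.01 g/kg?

After mixing: salt = 11,000,000×6.3 + 22,300,000×0.7 = 84,910,000; volume = 33,300,000 m³
After evaporation: salt unchanged = 84,910,000; volume = 33,300,000 − 2,500,000 = 30,800,000 m³
S = 84,910,000 / 30,800,000 = 2.7568 g/kg

2.76 g/kg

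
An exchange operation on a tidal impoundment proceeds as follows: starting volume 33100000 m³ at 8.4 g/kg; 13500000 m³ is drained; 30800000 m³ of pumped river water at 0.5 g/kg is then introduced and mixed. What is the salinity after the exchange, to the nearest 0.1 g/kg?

3.6 g/kg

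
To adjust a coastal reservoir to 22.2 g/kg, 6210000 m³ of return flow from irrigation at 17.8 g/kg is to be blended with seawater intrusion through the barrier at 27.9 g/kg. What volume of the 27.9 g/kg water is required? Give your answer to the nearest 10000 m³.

4790000 m³

Salt balance: 6,210,000×17.8 + V×27.9 = (6,210,000+V)×22.2
110,538,000 + 27.9V = 137,862,000 + 22.2V
27,324,000 = 5.7V
V = 4,793,684.21 m³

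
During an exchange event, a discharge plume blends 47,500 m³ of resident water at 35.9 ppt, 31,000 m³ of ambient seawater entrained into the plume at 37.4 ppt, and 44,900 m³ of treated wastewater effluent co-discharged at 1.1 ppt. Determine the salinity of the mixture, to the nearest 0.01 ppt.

23.61 ppt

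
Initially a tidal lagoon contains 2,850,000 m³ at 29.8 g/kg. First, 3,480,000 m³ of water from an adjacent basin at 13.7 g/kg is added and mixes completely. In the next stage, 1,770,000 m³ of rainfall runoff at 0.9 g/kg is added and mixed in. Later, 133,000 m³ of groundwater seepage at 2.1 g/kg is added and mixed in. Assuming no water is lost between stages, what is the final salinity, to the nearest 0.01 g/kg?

16.33 g/kg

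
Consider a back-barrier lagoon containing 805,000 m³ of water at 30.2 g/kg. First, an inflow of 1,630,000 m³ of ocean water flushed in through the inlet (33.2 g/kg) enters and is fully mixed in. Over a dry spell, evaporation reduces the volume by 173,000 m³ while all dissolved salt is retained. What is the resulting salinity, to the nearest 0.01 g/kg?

After mixing: salt = 805,000×30.2 + 1,630,000×33.2 = 78,427,000; volume = 2,435,000 m³
After evaporation: salt unchanged = 78,427,000; volume = 2,435,000 − 173,000 = 2,262,000 m³
S = 78,427,000 / 2,262,000 = 34.6715 g/kg

34.67 g/kg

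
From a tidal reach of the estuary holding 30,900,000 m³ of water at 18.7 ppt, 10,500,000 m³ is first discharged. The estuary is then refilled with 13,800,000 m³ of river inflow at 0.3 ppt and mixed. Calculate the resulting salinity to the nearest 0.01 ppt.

Remaining after removal: 20,400,000 m³ at 18.7 ppt (salt = 381,480,000)
After addition: salt = 381,480,000 + 13,800,000×0.3 = 385,620,000; volume = 34,200,000 m³
S = 385,620,000 / 34,200,000 = 11.2754 ppt

11.28 ppt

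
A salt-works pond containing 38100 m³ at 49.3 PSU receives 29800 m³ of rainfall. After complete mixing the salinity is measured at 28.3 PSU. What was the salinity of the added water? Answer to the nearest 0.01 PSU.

Salt balance: 38,100×49.3 + 29,800×S = 67,900×28.3
1,878,330 + 29,800·S = 1,921,570
S = (1,921,570 − 1,878,330) / 29,800 = 1.451 PSU

1.45 PSU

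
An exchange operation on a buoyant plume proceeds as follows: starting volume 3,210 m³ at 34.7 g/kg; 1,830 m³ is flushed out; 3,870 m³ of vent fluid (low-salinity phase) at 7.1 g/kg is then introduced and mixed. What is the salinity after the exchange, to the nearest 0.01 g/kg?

14.35 g/kg

Remaining after removal: 1,380 m³ at 34.7 g/kg (salt = 47,886)
After addition: salt = 47,886 + 3,870×7.1 = 75,363; volume = 5,250 m³
S = 75,363 / 5,250 = 14.3549 g/kg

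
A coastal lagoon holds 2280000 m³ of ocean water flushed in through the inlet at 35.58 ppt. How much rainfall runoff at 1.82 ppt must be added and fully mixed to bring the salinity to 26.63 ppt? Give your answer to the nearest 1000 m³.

822000 m³

Salt balance: 2,280,000×35.58 + V×1.82 = (2,280,000+V)×26.63
81,122,400 + 1.82V = 60,716,400 + 26.63V
20,406,000 = 24.81V
V = 822,490.93 m³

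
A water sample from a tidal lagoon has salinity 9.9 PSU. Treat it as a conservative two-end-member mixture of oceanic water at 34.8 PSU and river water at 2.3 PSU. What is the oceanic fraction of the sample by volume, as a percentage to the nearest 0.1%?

23.4%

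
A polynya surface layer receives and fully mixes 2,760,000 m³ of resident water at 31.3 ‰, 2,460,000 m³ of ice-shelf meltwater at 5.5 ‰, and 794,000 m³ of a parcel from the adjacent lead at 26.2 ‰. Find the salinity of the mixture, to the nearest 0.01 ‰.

By conservation of dissolved salt,
salt = 2,760,000×31.3 + 2,460,000×5.5 + 794,000×26.2 = 86,388,000 + 13,530,000 + 20,802,800 = 120,720,800
volume = 2,760,000 + 2,460,000 + 794,000 = 6,014,000 m³
S = 120,720,800 / 6,014,000 = 20.0733 ‰

20.07 ‰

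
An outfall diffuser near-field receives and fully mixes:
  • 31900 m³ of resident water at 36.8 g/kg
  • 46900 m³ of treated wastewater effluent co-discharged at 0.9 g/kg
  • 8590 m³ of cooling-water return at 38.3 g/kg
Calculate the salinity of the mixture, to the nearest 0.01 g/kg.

17.68 g/kg

Total salt / total volume:
salt = 31,900×36.8 + 46,900×0.9 + 8,590×38.3 = 1,173,920 + 42,210 + 328,997 = 1,545,127
volume = 31,900 + 46,900 + 8,590 = 87,390 m³
S = 1,545,127 / 87,390 = 17.6808 g/kg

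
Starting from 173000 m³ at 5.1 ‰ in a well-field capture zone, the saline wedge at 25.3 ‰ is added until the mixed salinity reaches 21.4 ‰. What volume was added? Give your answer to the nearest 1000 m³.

723000 m³

Salt balance: 173,000×5.1 + V×25.3 = (173,000+V)×21.4
882,300 + 25.3V = 3,702,200 + 21.4V
2,819,900 = 3.9V
V = 723,051.28 m³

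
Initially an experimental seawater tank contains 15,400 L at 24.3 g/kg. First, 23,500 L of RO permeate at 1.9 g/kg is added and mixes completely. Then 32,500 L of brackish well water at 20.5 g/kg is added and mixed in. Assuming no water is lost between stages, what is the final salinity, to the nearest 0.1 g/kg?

Weighted by volume,
Initial salt = 15,400×24.3 = 374,220
After stage 1: salt = 374,220 + 23,500×1.9 = 418,870; volume = 38,900 L; S = 10.768 g/kg
After stage 2: salt = 418,870 + 32,500×20.5 = 1,085,120; volume = 71,400 L
S = 1,085,120 / 71,400 = 15.1978 g/kg

15.2 g/kg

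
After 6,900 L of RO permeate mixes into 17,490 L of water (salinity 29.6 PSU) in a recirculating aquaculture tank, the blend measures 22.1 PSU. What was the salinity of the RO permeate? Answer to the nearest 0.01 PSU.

Salt balance: 17,490×29.6 + 6,900×S = 24,390×22.1
517,704 + 6,900·S = 539,019
S = (539,019 − 517,704) / 6,900 = 3.0891 PSU

3.09 PSU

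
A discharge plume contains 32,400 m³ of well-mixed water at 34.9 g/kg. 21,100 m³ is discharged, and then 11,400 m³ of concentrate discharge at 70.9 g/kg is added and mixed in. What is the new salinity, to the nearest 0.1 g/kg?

Remaining after removal: 11,300 m³ at 34.9 g/kg (salt = 394,370)
After addition: salt = 394,370 + 11,400×70.9 = 1,202,630; volume = 22,700 m³
S = 1,202,630 / 22,700 = 52.9793 g/kg

53.0 g/kg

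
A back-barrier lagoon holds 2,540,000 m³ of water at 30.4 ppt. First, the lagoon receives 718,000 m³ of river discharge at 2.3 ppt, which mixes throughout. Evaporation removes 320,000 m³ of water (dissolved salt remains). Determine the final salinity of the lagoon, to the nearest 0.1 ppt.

26.8 ppt

After mixing: salt = 2,540,000×30.4 + 718,000×2.3 = 78,867,400; volume = 3,258,000 m³
After evaporation: salt unchanged = 78,867,400; volume = 3,258,000 − 320,000 = 2,938,000 m³
S = 78,867,400 / 2,938,000 = 26.8439 ppt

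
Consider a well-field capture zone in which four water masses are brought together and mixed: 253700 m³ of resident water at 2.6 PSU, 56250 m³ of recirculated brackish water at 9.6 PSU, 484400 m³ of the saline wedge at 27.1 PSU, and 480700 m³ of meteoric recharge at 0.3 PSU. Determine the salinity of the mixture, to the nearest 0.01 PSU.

Weighted by volume,
salt = 253,700×2.6 + 56,250×9.6 + 484,400×27.1 + 480,700×0.3 = 659,620 + 540,000 + 13,127,240 + 144,210 = 14,471,070
volume = 253,700 + 56,250 + 484,400 + 480,700 = 1,275,050 m³
S = 14,471,070 / 1,275,050 = 11.3494 PSU

11.35 PSU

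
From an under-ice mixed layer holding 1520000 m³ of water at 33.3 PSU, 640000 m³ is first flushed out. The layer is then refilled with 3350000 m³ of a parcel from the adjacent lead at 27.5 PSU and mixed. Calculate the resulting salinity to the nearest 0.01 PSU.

Remaining after removal: 880,000 m³ at 33.3 PSU (salt = 29,304,000)
After addition: salt = 29,304,000 + 3,350,000×27.5 = 121,429,000; volume = 4,230,000 m³
S = 121,429,000 / 4,230,000 = 28.7066 PSU

28.71 PSU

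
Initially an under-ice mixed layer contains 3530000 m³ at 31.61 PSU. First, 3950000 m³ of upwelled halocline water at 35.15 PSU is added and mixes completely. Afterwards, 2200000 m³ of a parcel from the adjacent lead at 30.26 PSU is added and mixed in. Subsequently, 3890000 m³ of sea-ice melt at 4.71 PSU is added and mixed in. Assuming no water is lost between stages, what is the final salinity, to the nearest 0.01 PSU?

Salt balance:
Initial salt = 3,530,000×31.61 = 111,583,300
After stage 1: salt = 111,583,300 + 3,950,000×35.15 = 250,425,800; volume = 7,480,000 m³; S = 33.479 PSU
After stage 2: salt = 250,425,800 + 2,200,000×30.26 = 316,997,800; volume = 9,680,000 m³; S = 32.748 PSU
After stage 3: salt = 316,997,800 + 3,890,000×4.71 = 335,319,700; volume = 13,570,000 m³
S = 335,319,700 / 13,570,000 = 24.7104 PSU

24.71 PSU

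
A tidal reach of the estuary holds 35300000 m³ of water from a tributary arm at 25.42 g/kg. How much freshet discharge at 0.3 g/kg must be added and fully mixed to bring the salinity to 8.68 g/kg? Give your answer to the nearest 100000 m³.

70500000 m³

Salt balance: 35,300,000×25.42 + V×0.3 = (35,300,000+V)×8.68
897,326,000 + 0.3V = 306,404,000 + 8.68V
590,922,000 = 8.38V
V = 70,515,751.79 m³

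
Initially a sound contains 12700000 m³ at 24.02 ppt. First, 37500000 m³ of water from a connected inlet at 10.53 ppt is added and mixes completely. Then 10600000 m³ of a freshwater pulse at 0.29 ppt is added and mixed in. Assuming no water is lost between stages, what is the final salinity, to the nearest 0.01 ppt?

Mass of salt is conserved:
Initial salt = 12,700,000×24.02 = 305,054,000
After stage 1: salt = 305,054,000 + 37,500,000×10.53 = 699,929,000; volume = 50,200,000 m³; S = 13.943 ppt
After stage 2: salt = 699,929,000 + 10,600,000×0.29 = 703,003,000; volume = 60,800,000 m³
S = 703,003,000 / 60,800,000 = 11.5625 ppt

11.56 ppt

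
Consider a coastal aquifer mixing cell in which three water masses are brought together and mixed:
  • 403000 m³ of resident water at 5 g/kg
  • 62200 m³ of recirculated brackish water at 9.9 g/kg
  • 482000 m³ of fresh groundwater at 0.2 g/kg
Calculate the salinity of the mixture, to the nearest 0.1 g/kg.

Conserving salt mass:
salt = 403,000×5 + 62,200×9.9 + 482,000×0.2 = 2,015,000 + 615,780 + 96,400 = 2,727,180
volume = 403,000 + 62,200 + 482,000 = 947,200 m³
S = 2,727,180 / 947,200 = 2.879 g/kg

2.9 g/kg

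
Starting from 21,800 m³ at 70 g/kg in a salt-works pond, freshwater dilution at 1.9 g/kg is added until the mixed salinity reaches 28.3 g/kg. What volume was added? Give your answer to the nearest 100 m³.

34400 m³

Salt balance: 21,800×70 + V×1.9 = (21,800+V)×28.3
1,526,000 + 1.9V = 616,940 + 28.3V
909,060 = 26.4V
V = 34,434.09 m³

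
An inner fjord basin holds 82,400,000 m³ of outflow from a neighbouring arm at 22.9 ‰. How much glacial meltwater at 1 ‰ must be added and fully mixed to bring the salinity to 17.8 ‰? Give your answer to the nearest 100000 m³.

Salt balance: 82,400,000×22.9 + V×1 = (82,400,000+V)×17.8
1,886,960,000 + 1V = 1,466,720,000 + 17.8V
420,240,000 = 16.8V
V = 25,014,285.71 m³

25000000 m³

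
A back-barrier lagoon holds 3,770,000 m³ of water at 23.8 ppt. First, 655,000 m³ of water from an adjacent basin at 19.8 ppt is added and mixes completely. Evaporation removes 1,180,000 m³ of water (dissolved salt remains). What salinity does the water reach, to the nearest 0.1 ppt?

After mixing: salt = 3,770,000×23.8 + 655,000×19.8 = 102,695,000; volume = 4,425,000 m³
After evaporation: salt unchanged = 102,695,000; volume = 4,425,000 − 1,180,000 = 3,245,000 m³
S = 102,695,000 / 3,245,000 = 31.6471 ppt

31.6 ppt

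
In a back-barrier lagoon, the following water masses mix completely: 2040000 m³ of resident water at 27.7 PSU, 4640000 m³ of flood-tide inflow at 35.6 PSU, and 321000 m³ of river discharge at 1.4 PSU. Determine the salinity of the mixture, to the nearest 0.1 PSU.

31.7 PSU

Salt balance:
salt = 2,040,000×27.7 + 4,640,000×35.6 + 321,000×1.4 = 56,508,000 + 165,184,000 + 449,400 = 222,141,400
volume = 2,040,000 + 4,640,000 + 321,000 = 7,001,000 m³
S = 222,141,400 / 7,001,000 = 31.73 PSU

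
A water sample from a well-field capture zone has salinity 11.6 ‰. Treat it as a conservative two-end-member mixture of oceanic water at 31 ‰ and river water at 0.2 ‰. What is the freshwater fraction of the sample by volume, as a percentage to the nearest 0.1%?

63.0%

Let f be the freshwater fraction. Salt balance per unit volume:
f×0.2 + (1−f)×31 = 11.6
f = (31 − 11.6) / (31 − 0.2) = 19.4/30.8 = 0.6299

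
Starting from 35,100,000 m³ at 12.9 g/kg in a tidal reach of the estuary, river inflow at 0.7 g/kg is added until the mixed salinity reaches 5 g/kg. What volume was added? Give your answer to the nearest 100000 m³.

Salt balance: 35,100,000×12.9 + V×0.7 = (35,100,000+V)×5
452,790,000 + 0.7V = 175,500,000 + 5V
277,290,000 = 4.3V
V = 64,486,046.51 m³

64500000 m³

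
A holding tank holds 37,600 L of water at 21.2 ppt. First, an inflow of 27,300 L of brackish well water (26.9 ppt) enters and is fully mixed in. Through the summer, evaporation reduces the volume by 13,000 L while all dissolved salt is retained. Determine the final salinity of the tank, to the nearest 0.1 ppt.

29.5 ppt

After mixing: salt = 37,600×21.2 + 27,300×26.9 = 1,531,490; volume = 64,900 L
After evaporation: salt unchanged = 1,531,490; volume = 64,900 − 13,000 = 51,900 L
S = 1,531,490 / 51,900 = 29.5085 ppt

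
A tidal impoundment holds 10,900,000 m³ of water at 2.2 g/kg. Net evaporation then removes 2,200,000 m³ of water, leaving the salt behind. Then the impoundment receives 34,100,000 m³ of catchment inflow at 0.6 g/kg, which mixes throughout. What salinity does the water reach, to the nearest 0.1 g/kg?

After evaporation: salt = 10,900,000×2.2 = 23,980,000; volume = 10,900,000 − 2,200,000 = 8,700,000 m³
After mixing: salt = 23,980,000 + 34,100,000×0.6 = 44,440,000; volume = 8,700,000 + 34,100,000 = 42,800,000 m³
S = 44,440,000 / 42,800,000 = 1.0383 g/kg

1.0 g/kg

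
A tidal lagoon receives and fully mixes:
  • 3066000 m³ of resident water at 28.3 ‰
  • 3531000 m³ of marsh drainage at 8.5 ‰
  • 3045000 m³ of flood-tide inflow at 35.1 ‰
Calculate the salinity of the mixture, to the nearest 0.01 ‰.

Total salt / total volume:
salt = 3,066,000×28.3 + 3,531,000×8.5 + 3,045,000×35.1 = 86,767,800 + 30,013,500 + 106,879,500 = 223,660,800
volume = 3,066,000 + 3,531,000 + 3,045,000 = 9,642,000 m³
S = 223,660,800 / 9,642,000 = 23.1965 ‰

23.20 ‰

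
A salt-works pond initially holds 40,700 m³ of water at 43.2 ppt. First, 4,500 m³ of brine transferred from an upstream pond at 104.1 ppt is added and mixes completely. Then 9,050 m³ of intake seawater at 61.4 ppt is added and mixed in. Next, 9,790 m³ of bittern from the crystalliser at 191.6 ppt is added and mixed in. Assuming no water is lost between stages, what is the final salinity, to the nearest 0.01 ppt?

72.74 ppt

Mass of salt is conserved:
Initial salt = 40,700×43.2 = 1,758,240
After stage 1: salt = 1,758,240 + 4,500×104.1 = 2,226,690; volume = 45,200 m³; S = 49.263 ppt
After stage 2: salt = 2,226,690 + 9,050×61.4 = 2,782,360; volume = 54,250 m³; S = 51.288 ppt
After stage 3: salt = 2,782,360 + 9,790×191.6 = 4,658,124; volume = 64,040 m³
S = 4,658,124 / 64,040 = 72.7377 ppt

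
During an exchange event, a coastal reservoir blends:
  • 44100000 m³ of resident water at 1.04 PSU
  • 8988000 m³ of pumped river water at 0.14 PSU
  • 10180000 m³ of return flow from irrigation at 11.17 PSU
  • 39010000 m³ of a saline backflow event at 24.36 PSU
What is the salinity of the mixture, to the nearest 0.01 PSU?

10.86 PSU

By conservation of dissolved salt,
salt = 44,100,000×1.04 + 8,988,000×0.14 + 10,180,000×11.17 + 39,010,000×24.36 = 45,864,000 + 1,258,320 + 113,710,600 + 950,283,600 = 1,111,116,520
volume = 44,100,000 + 8,988,000 + 10,180,000 + 39,010,000 = 102,278,000 m³
S = 1,111,116,520 / 102,278,000 = 10.8637 PSU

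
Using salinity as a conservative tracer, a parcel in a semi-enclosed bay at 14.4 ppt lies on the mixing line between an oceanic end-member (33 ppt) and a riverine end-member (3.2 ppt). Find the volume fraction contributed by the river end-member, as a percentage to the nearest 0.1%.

62.4%

Let f be the freshwater fraction. Salt balance per unit volume:
f×3.2 + (1−f)×33 = 14.4
f = (33 − 14.4) / (33 − 3.2) = 18.6/29.8 = 0.6242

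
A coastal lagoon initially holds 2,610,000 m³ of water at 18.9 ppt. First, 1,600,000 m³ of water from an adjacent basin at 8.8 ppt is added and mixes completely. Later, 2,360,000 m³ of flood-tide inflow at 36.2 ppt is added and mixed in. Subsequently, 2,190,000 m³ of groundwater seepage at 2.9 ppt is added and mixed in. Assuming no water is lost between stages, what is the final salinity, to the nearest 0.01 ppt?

17.72 ppt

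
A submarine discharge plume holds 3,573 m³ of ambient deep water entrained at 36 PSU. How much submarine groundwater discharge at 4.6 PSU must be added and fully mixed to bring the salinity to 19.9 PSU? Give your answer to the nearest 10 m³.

Salt balance: 3,573×36 + V×4.6 = (3,573+V)×19.9
128,628 + 4.6V = 71,102.7 + 19.9V
57,525.3 = 15.3V
V = 3,759.82 m³

3760 m³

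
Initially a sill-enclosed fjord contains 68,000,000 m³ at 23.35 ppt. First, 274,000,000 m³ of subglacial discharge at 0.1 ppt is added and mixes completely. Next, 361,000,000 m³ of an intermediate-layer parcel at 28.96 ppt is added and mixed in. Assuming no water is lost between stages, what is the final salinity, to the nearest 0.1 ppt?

17.2 ppt

By conservation of dissolved salt,
Initial salt = 68,000,000×23.35 = 1,587,800,000
After stage 1: salt = 1,587,800,000 + 274,000,000×0.1 = 1,615,200,000; volume = 342,000,000 m³; S = 4.723 ppt
After stage 2: salt = 1,615,200,000 + 361,000,000×28.96 = 12,069,760,000; volume = 703,000,000 m³
S = 12,069,760,000 / 703,000,000 = 17.1689 ppt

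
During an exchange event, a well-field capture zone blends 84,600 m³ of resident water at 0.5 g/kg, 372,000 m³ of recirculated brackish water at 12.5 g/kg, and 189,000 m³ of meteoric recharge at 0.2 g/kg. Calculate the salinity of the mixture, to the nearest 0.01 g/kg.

7.33 g/kg

Weighted by volume,
salt = 84,600×0.5 + 372,000×12.5 + 189,000×0.2 = 42,300 + 4,650,000 + 37,800 = 4,730,100
volume = 84,600 + 372,000 + 189,000 = 645,600 m³
S = 4,730,100 / 645,600 = 7.3267 g/kg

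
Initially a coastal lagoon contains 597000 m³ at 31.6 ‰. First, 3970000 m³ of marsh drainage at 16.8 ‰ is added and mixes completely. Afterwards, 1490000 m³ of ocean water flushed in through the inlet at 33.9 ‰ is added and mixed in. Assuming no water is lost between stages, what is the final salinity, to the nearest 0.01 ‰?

22.47 ‰

Salt balance:
Initial salt = 597,000×31.6 = 18,865,200
After stage 1: salt = 18,865,200 + 3,970,000×16.8 = 85,561,200; volume = 4,567,000 m³; S = 18.735 ‰
After stage 2: salt = 85,561,200 + 1,490,000×33.9 = 136,072,200; volume = 6,057,000 m³
S = 136,072,200 / 6,057,000 = 22.4653 ‰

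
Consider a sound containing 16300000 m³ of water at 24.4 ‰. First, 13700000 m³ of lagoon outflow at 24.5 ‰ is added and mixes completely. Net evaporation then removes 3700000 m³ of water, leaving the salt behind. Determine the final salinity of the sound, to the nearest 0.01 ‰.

27.88 ‰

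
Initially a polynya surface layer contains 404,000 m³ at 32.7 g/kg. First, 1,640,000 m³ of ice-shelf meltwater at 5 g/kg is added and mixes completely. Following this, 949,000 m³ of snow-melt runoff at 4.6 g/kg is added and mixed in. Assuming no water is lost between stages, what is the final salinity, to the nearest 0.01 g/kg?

8.61 g/kg

Conserving salt mass:
Initial salt = 404,000×32.7 = 13,210,800
After stage 1: salt = 13,210,800 + 1,640,000×5 = 21,410,800; volume = 2,044,000 m³; S = 10.475 g/kg
After stage 2: salt = 21,410,800 + 949,000×4.6 = 25,776,200; volume = 2,993,000 m³
S = 25,776,200 / 2,993,000 = 8.6122 g/kg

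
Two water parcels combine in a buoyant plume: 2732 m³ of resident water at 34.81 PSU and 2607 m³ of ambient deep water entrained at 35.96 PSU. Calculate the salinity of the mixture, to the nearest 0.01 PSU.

35.37 PSU

Salt balance:
salt = 2,732×34.81 + 2,607×35.96 = 95,100.92 + 93,747.72 = 188,848.64
volume = 2,732 + 2,607 = 5,339 m³
S = 188,848.64 / 5,339 = 35.3715 PSU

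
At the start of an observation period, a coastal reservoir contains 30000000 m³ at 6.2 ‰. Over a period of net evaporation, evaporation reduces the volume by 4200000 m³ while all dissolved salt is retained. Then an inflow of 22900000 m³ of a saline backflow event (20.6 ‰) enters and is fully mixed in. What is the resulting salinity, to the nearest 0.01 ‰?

After evaporation: salt = 30,000,000×6.2 = 186,000,000; volume = 30,000,000 − 4,200,000 = 25,800,000 m³
After mixing: salt = 186,000,000 + 22,900,000×20.6 = 657,740,000; volume = 25,800,000 + 22,900,000 = 48,700,000 m³
S = 657,740,000 / 48,700,000 = 13.506 ‰

13.51 ‰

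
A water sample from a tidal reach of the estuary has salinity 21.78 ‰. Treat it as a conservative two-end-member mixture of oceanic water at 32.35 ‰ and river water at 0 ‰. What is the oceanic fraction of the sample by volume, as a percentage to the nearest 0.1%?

67.3%

Let g be the oceanic fraction. Salt balance per unit volume:
g×32.35 + (1−g)×0 = 21.78
g = (21.78 − 0) / (32.35 − 0) = 21.78/32.35 = 0.6733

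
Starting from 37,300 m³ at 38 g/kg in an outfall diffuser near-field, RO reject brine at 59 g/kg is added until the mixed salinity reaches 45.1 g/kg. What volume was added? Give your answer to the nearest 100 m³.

Salt balance: 37,300×38 + V×59 = (37,300+V)×45.1
1,417,400 + 59V = 1,682,230 + 45.1V
264,830 = 13.9V
V = 19,052.52 m³

19100 m³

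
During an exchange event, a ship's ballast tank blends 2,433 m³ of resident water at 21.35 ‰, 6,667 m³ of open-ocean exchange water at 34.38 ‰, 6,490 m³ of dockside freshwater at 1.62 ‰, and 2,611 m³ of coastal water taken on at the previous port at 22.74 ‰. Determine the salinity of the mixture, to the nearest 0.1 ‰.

19.3 ‰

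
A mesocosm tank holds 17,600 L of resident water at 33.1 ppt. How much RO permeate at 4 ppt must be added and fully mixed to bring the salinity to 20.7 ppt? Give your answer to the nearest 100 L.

Salt balance: 17,600×33.1 + V×4 = (17,600+V)×20.7
582,560 + 4V = 364,320 + 20.7V
218,240 = 16.7V
V = 13,068.26 L

13100 L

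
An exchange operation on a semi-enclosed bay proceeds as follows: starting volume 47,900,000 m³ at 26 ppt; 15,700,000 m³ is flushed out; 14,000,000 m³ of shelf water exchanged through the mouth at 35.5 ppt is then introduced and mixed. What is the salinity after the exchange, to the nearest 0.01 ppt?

Remaining after removal: 32,200,000 m³ at 26 ppt (salt = 837,200,000)
After addition: salt = 837,200,000 + 14,000,000×35.5 = 1,334,200,000; volume = 46,200,000 m³
S = 1,334,200,000 / 46,200,000 = 28.8788 ppt

28.88 ppt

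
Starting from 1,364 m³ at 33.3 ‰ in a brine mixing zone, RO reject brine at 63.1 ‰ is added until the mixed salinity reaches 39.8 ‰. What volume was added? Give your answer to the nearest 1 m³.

381 m³

Salt balance: 1,364×33.3 + V×63.1 = (1,364+V)×39.8
45,421.2 + 63.1V = 54,287.2 + 39.8V
8,866 = 23.3V
V = 380.52 m³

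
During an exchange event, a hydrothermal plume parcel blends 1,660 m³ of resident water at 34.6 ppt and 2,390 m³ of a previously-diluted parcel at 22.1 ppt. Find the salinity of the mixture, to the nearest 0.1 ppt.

27.2 ppt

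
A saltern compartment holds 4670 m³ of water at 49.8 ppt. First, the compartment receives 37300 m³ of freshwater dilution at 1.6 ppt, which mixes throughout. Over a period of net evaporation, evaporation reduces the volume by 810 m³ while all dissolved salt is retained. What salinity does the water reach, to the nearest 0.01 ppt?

7.10 ppt

After mixing: salt = 4,670×49.8 + 37,300×1.6 = 292,246; volume = 41,970 m³
After evaporation: salt unchanged = 292,246; volume = 41,970 − 810 = 41,160 m³
S = 292,246 / 41,160 = 7.1002 ppt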